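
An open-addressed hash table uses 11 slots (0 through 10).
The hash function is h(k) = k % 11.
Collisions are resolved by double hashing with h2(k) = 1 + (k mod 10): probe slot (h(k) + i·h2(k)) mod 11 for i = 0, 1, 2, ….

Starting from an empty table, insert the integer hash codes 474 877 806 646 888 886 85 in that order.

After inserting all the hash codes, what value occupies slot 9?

474 hashes to 1; slot 1 is free -> place at 1.
877 hashes to 8; slot 8 is free -> place at 8.
806 hashes to 3; slot 3 is free -> place at 3.
646 hashes to 8, h2=7; 8 taken -> place at 4.
888 hashes to 8, h2=9; 8 taken -> place at 6.
886 hashes to 6, h2=7; 6 taken -> place at 2.
85 hashes to 8, h2=6; 8,3 taken -> place at 9.
Table: [—, 474, 886, 806, 646, —, 888, —, 877, 85, —]

85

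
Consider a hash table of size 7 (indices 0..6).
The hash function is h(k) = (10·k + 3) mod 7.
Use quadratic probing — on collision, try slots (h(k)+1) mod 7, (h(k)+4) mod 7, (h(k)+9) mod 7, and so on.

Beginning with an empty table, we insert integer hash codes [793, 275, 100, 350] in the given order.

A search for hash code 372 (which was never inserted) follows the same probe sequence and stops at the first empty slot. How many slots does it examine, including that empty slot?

793 hashes to 2; slot 2 is free => place at 2.
275 hashes to 2; 2 taken => place at 3.
100 hashes to 2; 2,3 taken => place at 6.
350 hashes to 3; 3 taken => place at 4.
Table: [-, -, 793, 275, 350, -, 100]
Lookup 372: h=6, probe 6,0 → slot 0 empty, not found.

2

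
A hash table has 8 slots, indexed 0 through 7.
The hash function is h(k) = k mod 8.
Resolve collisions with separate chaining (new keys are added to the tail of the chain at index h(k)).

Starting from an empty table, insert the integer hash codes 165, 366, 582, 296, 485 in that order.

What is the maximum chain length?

2

Insert 165: h=5, bucket 5 empty → new chain.
Insert 366: h=6, bucket 6 empty → new chain.
Insert 582: h=6, bucket 6 nonempty → append to chain.
Insert 296: h=0, bucket 0 empty → new chain.
Insert 485: h=5, bucket 5 nonempty → append to chain.
Final buckets:
0: 296
1: ∅
2: ∅
3: ∅
4: ∅
5: 165 -> 485
6: 366 -> 582
7: ∅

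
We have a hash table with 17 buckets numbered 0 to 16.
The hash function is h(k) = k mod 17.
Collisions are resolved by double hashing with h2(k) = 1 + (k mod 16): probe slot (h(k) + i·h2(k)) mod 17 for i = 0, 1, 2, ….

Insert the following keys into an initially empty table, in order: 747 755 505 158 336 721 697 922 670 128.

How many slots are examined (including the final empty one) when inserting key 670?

3

Insert 747: h=16, slot 16 empty -> index 16.
Insert 755: h=7, slot 7 empty -> index 7.
Insert 505: h=12, slot 12 empty -> index 12.
Insert 158: h=5, slot 5 empty -> index 5.
Insert 336: h=13, slot 13 empty -> index 13.
Insert 721: h=7, h2=2, slot 7 occupied -> index 9.
Insert 697: h=0, slot 0 empty -> index 0.
Insert 922: h=4, slot 4 empty -> index 4.
Insert 670: h=7, h2=15, slots 7,5 occupied -> index 3.
Insert 128: h=9, h2=1, slot 9 occupied -> index 10.
Table: [697, -, -, 670, 922, 158, -, 755, -, 721, 128, -, 505, 336, -, -, 747]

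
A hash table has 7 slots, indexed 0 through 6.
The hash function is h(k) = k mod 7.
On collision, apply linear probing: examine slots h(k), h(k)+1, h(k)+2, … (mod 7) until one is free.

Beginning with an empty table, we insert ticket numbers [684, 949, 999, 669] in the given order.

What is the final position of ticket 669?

684 hashes to 5; slot 5 is free → place at 5.
949 hashes to 4; slot 4 is free → place at 4.
999 hashes to 5; 5 taken → place at 6.
669 hashes to 4; 4,5,6 taken → place at 0.
Table: [669, ∅, ∅, ∅, 949, 684, 999]

0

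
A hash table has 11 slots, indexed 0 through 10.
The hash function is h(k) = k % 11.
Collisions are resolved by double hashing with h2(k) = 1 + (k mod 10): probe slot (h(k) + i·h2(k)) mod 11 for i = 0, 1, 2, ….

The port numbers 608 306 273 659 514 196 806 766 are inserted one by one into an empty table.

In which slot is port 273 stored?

608 hashes to 3; slot 3 is free → place at 3.
306 hashes to 9; slot 9 is free → place at 9.
273 hashes to 9, h2=4; 9 taken → place at 2.
659 hashes to 10; slot 10 is free → place at 10.
514 hashes to 8; slot 8 is free → place at 8.
196 hashes to 9, h2=7; 9 taken → place at 5.
806 hashes to 3, h2=7; 3,10 taken → place at 6.
766 hashes to 7; slot 7 is free → place at 7.
Table: [∅, ∅, 273, 608, ∅, 196, 806, 766, 514, 306, 659]

2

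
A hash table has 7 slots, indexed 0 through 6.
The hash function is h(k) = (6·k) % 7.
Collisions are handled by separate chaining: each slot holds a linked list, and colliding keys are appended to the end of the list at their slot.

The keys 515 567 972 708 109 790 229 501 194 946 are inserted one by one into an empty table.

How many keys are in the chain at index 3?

Insert 515: h=3, bucket 3 empty → new chain.
Insert 567: h=0, bucket 0 empty → new chain.
Insert 972: h=1, bucket 1 empty → new chain.
Insert 708: h=6, bucket 6 empty → new chain.
Insert 109: h=3, bucket 3 nonempty → append to chain.
Insert 790: h=1, bucket 1 nonempty → append to chain.
Insert 229: h=2, bucket 2 empty → new chain.
Insert 501: h=3, bucket 3 nonempty → append to chain.
Insert 194: h=2, bucket 2 nonempty → append to chain.
Insert 946: h=6, bucket 6 nonempty → append to chain.
Final buckets:
0: 567
1: 972 -> 790
2: 229 -> 194
3: 515 -> 109 -> 501
4: -
5: -
6: 708 -> 946

3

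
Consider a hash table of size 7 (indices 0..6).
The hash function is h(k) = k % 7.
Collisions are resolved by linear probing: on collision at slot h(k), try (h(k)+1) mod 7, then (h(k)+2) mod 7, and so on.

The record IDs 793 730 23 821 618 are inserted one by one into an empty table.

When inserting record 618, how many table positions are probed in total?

5

793 hashes to 2; slot 2 is free → place at 2.
730 hashes to 2; 2 taken → place at 3.
23 hashes to 2; 2,3 taken → place at 4.
821 hashes to 2; 2,3,4 taken → place at 5.
618 hashes to 2; 2,3,4,5 taken → place at 6.
Table: [., ., 793, 730, 23, 821, 618]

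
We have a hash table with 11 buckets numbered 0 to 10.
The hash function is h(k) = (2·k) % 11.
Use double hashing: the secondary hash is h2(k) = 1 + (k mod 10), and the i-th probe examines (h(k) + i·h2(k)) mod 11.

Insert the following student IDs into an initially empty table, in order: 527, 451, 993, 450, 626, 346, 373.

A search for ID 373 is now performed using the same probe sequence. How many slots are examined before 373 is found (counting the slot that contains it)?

Insert 527: h=9, slot 9 empty → index 9.
Insert 451: h=0, slot 0 empty → index 0.
Insert 993: h=6, slot 6 empty → index 6.
Insert 450: h=9, h2=1, slot 9 occupied → index 10.
Insert 626: h=9, h2=7, slot 9 occupied → index 5.
Insert 346: h=10, h2=7, slots 10,6 occupied → index 2.
Insert 373: h=9, h2=4, slots 9,2,6,10 occupied → index 3.
Table: [451, -, 346, 373, -, 626, 993, -, -, 527, 450]
Lookup 373: h=9, h2=4, probe 9,2,6,10,3 → found at 3.

5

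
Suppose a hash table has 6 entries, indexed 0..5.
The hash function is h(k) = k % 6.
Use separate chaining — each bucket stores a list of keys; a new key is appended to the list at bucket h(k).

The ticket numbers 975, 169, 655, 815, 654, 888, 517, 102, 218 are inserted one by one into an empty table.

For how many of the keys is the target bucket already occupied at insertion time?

975 → bucket 3
169 → bucket 1
655 → bucket 1 (collision)
815 → bucket 5
654 → bucket 0
888 → bucket 0 (collision)
517 → bucket 1 (collision)
102 → bucket 0 (collision)
218 → bucket 2
Final buckets:
0: 654 -> 888 -> 102
1: 169 -> 655 -> 517
2: 218
3: 975
4: —
5: 815

4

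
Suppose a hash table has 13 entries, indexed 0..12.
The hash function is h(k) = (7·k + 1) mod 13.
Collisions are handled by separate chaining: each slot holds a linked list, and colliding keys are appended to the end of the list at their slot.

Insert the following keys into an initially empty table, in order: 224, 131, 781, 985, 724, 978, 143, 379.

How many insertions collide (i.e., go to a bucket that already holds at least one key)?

224 -> bucket 9
131 -> bucket 8
781 -> bucket 8 (collision)
985 -> bucket 6
724 -> bucket 12
978 -> bucket 9 (collision)
143 -> bucket 1
379 -> bucket 2
Final buckets:
0: .
1: 143
2: 379
3: .
4: .
5: .
6: 985
7: .
8: 131 -> 781
9: 224 -> 978
10: .
11: .
12: 724

2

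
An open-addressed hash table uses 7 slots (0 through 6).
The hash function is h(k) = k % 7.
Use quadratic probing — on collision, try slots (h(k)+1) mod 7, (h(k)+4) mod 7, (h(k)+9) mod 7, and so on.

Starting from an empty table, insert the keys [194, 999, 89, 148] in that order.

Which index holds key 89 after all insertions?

2

194: h=5 => slot 5
999: h=5, probe 5,6 => slot 6
89: h=5, probe 5,6,2 => slot 2
148: h=1 => slot 1
Table: [-, 148, 89, -, -, 194, 999]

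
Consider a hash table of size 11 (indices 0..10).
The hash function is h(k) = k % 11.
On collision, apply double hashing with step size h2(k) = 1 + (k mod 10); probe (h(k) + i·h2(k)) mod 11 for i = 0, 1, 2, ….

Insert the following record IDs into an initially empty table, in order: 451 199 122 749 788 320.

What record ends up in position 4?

451 hashes to 0; slot 0 is free → place at 0.
199 hashes to 1; slot 1 is free → place at 1.
122 hashes to 1, h2=3; 1 taken → place at 4.
749 hashes to 1, h2=10; 1,0 taken → place at 10.
788 hashes to 7; slot 7 is free → place at 7.
320 hashes to 1, h2=1; 1 taken → place at 2.
Table: [451, 199, 320, ∅, 122, ∅, ∅, 788, ∅, ∅, 749]

122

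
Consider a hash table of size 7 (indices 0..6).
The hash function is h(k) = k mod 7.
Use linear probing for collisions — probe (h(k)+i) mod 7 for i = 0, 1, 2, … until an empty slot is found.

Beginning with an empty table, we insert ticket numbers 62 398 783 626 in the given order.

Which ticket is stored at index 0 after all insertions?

Insert 62: h=6, slot 6 empty -> index 6.
Insert 398: h=6, slot 6 occupied -> index 0.
Insert 783: h=6, slots 6,0 occupied -> index 1.
Insert 626: h=3, slot 3 empty -> index 3.
Table: [398, 783, -, 626, -, -, 62]

398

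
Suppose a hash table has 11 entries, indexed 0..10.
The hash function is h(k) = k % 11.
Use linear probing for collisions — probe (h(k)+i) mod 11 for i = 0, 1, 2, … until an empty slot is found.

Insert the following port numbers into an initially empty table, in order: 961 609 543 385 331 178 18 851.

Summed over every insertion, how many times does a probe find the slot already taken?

961 hashes to 4; slot 4 is free -> place at 4.
609 hashes to 4; 4 taken -> place at 5.
543 hashes to 4; 4,5 taken -> place at 6.
385 hashes to 0; slot 0 is free -> place at 0.
331 hashes to 1; slot 1 is free -> place at 1.
178 hashes to 2; slot 2 is free -> place at 2.
18 hashes to 7; slot 7 is free -> place at 7.
851 hashes to 4; 4,5,6,7 taken -> place at 8.
Table: [385, 331, 178, _, 961, 609, 543, 18, 851, _, _]

7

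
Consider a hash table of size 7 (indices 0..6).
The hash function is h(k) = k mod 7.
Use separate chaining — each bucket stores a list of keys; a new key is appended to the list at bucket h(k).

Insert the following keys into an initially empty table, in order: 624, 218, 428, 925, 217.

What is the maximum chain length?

4

624 → bucket 1
218 → bucket 1 (collision)
428 → bucket 1 (collision)
925 → bucket 1 (collision)
217 → bucket 0
Final buckets:
0: 217
1: 624 -> 218 -> 428 -> 925
2: -
3: -
4: -
5: -
6: -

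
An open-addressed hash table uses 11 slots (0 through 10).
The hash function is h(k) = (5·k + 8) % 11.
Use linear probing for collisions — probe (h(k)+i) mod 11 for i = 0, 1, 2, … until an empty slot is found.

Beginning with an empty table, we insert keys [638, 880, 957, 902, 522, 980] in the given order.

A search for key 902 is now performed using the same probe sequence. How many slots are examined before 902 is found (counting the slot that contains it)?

4

Insert 638: h=8, slot 8 empty => index 8.
Insert 880: h=8, slot 8 occupied => index 9.
Insert 957: h=8, slots 8,9 occupied => index 10.
Insert 902: h=8, slots 8,9,10 occupied => index 0.
Insert 522: h=0, slot 0 occupied => index 1.
Insert 980: h=2, slot 2 empty => index 2.
Table: [902, 522, 980, —, —, —, —, —, 638, 880, 957]
Lookup 902: h=8, probe 8,9,10,0 → found at 0.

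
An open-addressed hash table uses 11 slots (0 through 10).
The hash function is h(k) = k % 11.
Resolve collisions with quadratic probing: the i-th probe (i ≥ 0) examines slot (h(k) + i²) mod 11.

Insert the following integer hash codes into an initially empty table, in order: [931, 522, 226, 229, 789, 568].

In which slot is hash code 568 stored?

0

931 hashes to 7; slot 7 is free -> place at 7.
522 hashes to 5; slot 5 is free -> place at 5.
226 hashes to 6; slot 6 is free -> place at 6.
229 hashes to 9; slot 9 is free -> place at 9.
789 hashes to 8; slot 8 is free -> place at 8.
568 hashes to 7; 7,8 taken -> place at 0.
Table: [568, -, -, -, -, 522, 226, 931, 789, 229, -]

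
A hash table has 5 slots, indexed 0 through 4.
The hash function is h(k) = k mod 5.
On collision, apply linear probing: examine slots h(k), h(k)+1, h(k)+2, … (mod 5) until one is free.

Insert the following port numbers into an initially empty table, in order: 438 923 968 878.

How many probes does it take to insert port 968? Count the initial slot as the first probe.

3

438 hashes to 3; slot 3 is free → place at 3.
923 hashes to 3; 3 taken → place at 4.
968 hashes to 3; 3,4 taken → place at 0.
878 hashes to 3; 3,4,0 taken → place at 1.
Table: [968, 878, -, 438, 923]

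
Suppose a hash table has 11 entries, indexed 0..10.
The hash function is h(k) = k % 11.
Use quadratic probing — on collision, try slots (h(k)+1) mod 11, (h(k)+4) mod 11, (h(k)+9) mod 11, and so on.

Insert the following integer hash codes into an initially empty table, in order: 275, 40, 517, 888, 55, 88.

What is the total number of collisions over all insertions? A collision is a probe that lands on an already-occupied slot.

Insert 275: h=0, slot 0 empty => index 0.
Insert 40: h=7, slot 7 empty => index 7.
Insert 517: h=0, slot 0 occupied => index 1.
Insert 888: h=8, slot 8 empty => index 8.
Insert 55: h=0, slots 0,1 occupied => index 4.
Insert 88: h=0, slots 0,1,4 occupied => index 9.
Table: [275, 517, -, -, 55, -, -, 40, 888, 88, -]

6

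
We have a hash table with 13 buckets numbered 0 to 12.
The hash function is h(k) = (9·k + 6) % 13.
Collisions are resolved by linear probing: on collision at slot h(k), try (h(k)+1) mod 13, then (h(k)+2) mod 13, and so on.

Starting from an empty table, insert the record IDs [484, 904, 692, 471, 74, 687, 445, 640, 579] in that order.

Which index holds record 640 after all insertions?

484: h=7 -> slot 7
904: h=4 -> slot 4
692: h=7, probe 7,8 -> slot 8
471: h=7, probe 7,8,9 -> slot 9
74: h=9, probe 9,10 -> slot 10
687: h=1 -> slot 1
445: h=7, probe 7,8,9,10,11 -> slot 11
640: h=7, probe 7,8,9,10,11,12 -> slot 12
579: h=4, probe 4,5 -> slot 5
Table: [_, 687, _, _, 904, 579, _, 484, 692, 471, 74, 445, 640]

12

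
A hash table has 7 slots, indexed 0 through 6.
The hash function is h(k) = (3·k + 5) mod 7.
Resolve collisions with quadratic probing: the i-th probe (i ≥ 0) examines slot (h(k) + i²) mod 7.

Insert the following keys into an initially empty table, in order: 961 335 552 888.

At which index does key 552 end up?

3

961: h=4 -> slot 4
335: h=2 -> slot 2
552: h=2, probe 2,3 -> slot 3
888: h=2, probe 2,3,6 -> slot 6
Table: [∅, ∅, 335, 552, 961, ∅, 888]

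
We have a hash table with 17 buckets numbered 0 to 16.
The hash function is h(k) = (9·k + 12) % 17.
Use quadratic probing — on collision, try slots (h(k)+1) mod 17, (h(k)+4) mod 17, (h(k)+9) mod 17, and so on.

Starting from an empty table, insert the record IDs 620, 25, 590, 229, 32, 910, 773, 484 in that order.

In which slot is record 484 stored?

Insert 620: h=16, slot 16 empty → index 16.
Insert 25: h=16, slot 16 occupied → index 0.
Insert 590: h=1, slot 1 empty → index 1.
Insert 229: h=16, slots 16,0 occupied → index 3.
Insert 32: h=11, slot 11 empty → index 11.
Insert 910: h=8, slot 8 empty → index 8.
Insert 773: h=16, slots 16,0,3,8 occupied → index 15.
Insert 484: h=16, slots 16,0,3,8,15 occupied → index 7.
Table: [25, 590, -, 229, -, -, -, 484, 910, -, -, 32, -, -, -, 773, 620]

7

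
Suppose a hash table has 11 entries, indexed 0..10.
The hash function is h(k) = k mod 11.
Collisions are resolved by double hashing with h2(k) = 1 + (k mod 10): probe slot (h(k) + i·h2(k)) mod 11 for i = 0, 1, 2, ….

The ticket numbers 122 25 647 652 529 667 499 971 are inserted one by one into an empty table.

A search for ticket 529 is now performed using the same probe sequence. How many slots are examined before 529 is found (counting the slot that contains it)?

122: h=1 => slot 1
25: h=3 => slot 3
647: h=9 => slot 9
652: h=3, h2=3, probe 3,6 => slot 6
529: h=1, h2=10, probe 1,0 => slot 0
667: h=7 => slot 7
499: h=4 => slot 4
971: h=3, h2=2, probe 3,5 => slot 5
Table: [529, 122, —, 25, 499, 971, 652, 667, —, 647, —]
Lookup 529: h=1, h2=10, probe 1,0 → found at 0.

2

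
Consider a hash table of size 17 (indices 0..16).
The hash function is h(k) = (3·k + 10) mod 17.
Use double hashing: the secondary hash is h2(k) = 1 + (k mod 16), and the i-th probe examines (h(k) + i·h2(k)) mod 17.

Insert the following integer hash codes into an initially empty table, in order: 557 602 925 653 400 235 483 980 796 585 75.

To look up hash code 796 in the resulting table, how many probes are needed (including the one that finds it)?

3

557: h=15 -> slot 15
602: h=14 -> slot 14
925: h=14, h2=14, probe 14,11 -> slot 11
653: h=14, h2=14, probe 14,11,8 -> slot 8
400: h=3 -> slot 3
235: h=1 -> slot 1
483: h=14, h2=4, probe 14,1,5 -> slot 5
980: h=9 -> slot 9
796: h=1, h2=13, probe 1,14,10 -> slot 10
585: h=14, h2=10, probe 14,7 -> slot 7
75: h=14, h2=12, probe 14,9,4 -> slot 4
Table: [—, 235, —, 400, 75, 483, —, 585, 653, 980, 796, 925, —, —, 602, 557, —]
Lookup 796: h=1, h2=13, probe 1,14,10 → found at 10.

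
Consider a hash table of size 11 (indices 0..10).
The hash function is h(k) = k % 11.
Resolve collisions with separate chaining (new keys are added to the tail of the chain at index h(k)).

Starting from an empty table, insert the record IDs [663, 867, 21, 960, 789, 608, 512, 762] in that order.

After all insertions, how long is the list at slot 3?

4

663 → bucket 3
867 → bucket 9
21 → bucket 10
960 → bucket 3 (collision)
789 → bucket 8
608 → bucket 3 (collision)
512 → bucket 6
762 → bucket 3 (collision)
Final buckets:
0: ∅
1: ∅
2: ∅
3: 663 -> 960 -> 608 -> 762
4: ∅
5: ∅
6: 512
7: ∅
8: 789
9: 867
10: 21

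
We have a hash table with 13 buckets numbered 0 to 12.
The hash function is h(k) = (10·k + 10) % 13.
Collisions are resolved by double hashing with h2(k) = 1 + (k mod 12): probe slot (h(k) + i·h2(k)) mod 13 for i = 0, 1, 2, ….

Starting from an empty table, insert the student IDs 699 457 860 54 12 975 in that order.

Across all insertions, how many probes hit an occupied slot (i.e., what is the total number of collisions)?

3

699 hashes to 6; slot 6 is free → place at 6.
457 hashes to 4; slot 4 is free → place at 4.
860 hashes to 4, h2=9; 4 taken → place at 0.
54 hashes to 4, h2=7; 4 taken → place at 11.
12 hashes to 0, h2=1; 0 taken → place at 1.
975 hashes to 10; slot 10 is free → place at 10.
Table: [860, 12, ., ., 457, ., 699, ., ., ., 975, 54, .]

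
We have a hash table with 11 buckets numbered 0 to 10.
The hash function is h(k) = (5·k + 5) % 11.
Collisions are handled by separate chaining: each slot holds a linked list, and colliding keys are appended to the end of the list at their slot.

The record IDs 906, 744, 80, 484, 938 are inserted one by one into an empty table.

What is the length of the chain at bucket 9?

Insert 906: h=3, bucket 3 empty → new chain.
Insert 744: h=7, bucket 7 empty → new chain.
Insert 80: h=9, bucket 9 empty → new chain.
Insert 484: h=5, bucket 5 empty → new chain.
Insert 938: h=9, bucket 9 nonempty → append to chain.
Final buckets:
0: ∅
1: ∅
2: ∅
3: 906
4: ∅
5: 484
6: ∅
7: 744
8: ∅
9: 80 -> 938
10: ∅

2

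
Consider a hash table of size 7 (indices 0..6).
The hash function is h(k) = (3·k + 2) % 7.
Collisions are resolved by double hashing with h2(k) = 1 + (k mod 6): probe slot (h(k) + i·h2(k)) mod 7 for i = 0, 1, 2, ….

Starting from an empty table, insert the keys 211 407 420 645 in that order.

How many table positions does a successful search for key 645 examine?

3

Insert 211: h=5, slot 5 empty -> index 5.
Insert 407: h=5, h2=6, slot 5 occupied -> index 4.
Insert 420: h=2, slot 2 empty -> index 2.
Insert 645: h=5, h2=4, slots 5,2 occupied -> index 6.
Table: [∅, ∅, 420, ∅, 407, 211, 645]
Lookup 645: h=5, h2=4, probe 5,2,6 → found at 6.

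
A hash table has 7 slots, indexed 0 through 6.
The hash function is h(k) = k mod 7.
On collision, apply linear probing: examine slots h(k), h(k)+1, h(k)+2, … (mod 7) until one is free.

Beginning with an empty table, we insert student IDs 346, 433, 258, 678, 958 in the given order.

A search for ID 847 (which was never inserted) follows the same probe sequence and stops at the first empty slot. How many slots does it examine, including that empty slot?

346: h=3 => slot 3
433: h=6 => slot 6
258: h=6, probe 6,0 => slot 0
678: h=6, probe 6,0,1 => slot 1
958: h=6, probe 6,0,1,2 => slot 2
Table: [258, 678, 958, 346, —, —, 433]
Lookup 847: h=0, probe 0,1,2,3,4 → slot 4 empty, not found.

5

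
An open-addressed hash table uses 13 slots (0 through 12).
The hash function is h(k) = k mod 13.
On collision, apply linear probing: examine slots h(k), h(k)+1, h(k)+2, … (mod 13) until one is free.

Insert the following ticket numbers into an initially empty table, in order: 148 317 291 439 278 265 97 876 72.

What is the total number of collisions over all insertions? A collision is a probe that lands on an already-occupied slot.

28

148 hashes to 5; slot 5 is free => place at 5.
317 hashes to 5; 5 taken => place at 6.
291 hashes to 5; 5,6 taken => place at 7.
439 hashes to 10; slot 10 is free => place at 10.
278 hashes to 5; 5,6,7 taken => place at 8.
265 hashes to 5; 5,6,7,8 taken => place at 9.
97 hashes to 6; 6,7,8,9,10 taken => place at 11.
876 hashes to 5; 5,6,7,8,9,10,11 taken => place at 12.
72 hashes to 7; 7,8,9,10,11,12 taken => place at 0.
Table: [72, ∅, ∅, ∅, ∅, 148, 317, 291, 278, 265, 439, 97, 876]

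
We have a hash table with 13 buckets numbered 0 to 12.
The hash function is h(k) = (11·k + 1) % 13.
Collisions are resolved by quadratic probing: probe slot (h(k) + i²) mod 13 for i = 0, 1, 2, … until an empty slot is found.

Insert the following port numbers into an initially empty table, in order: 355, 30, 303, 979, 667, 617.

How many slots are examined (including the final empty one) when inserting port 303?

Insert 355: h=6, slot 6 empty -> index 6.
Insert 30: h=6, slot 6 occupied -> index 7.
Insert 303: h=6, slots 6,7 occupied -> index 10.
Insert 979: h=6, slots 6,7,10 occupied -> index 2.
Insert 667: h=6, slots 6,7,10,2 occupied -> index 9.
Insert 617: h=2, slot 2 occupied -> index 3.
Table: [∅, ∅, 979, 617, ∅, ∅, 355, 30, ∅, 667, 303, ∅, ∅]

3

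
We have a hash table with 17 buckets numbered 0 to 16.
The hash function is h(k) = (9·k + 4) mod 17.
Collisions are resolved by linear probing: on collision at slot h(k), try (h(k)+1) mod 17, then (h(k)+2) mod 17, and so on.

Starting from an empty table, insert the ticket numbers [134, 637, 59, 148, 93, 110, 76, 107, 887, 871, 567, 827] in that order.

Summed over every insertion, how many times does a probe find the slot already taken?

134 hashes to 3; slot 3 is free => place at 3.
637 hashes to 8; slot 8 is free => place at 8.
59 hashes to 8; 8 taken => place at 9.
148 hashes to 10; slot 10 is free => place at 10.
93 hashes to 8; 8,9,10 taken => place at 11.
110 hashes to 8; 8,9,10,11 taken => place at 12.
76 hashes to 8; 8,9,10,11,12 taken => place at 13.
107 hashes to 15; slot 15 is free => place at 15.
887 hashes to 14; slot 14 is free => place at 14.
871 hashes to 6; slot 6 is free => place at 6.
567 hashes to 7; slot 7 is free => place at 7.
827 hashes to 1; slot 1 is free => place at 1.
Table: [—, 827, —, 134, —, —, 871, 567, 637, 59, 148, 93, 110, 76, 887, 107, —]

13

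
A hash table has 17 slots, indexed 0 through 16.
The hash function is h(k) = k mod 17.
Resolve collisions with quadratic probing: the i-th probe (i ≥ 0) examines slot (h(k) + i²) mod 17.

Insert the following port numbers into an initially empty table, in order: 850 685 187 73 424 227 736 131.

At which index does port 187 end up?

850 hashes to 0; slot 0 is free → place at 0.
685 hashes to 5; slot 5 is free → place at 5.
187 hashes to 0; 0 taken → place at 1.
73 hashes to 5; 5 taken → place at 6.
424 hashes to 16; slot 16 is free → place at 16.
227 hashes to 6; 6 taken → place at 7.
736 hashes to 5; 5,6 taken → place at 9.
131 hashes to 12; slot 12 is free → place at 12.
Table: [850, 187, ∅, ∅, ∅, 685, 73, 227, ∅, 736, ∅, ∅, 131, ∅, ∅, ∅, 424]

1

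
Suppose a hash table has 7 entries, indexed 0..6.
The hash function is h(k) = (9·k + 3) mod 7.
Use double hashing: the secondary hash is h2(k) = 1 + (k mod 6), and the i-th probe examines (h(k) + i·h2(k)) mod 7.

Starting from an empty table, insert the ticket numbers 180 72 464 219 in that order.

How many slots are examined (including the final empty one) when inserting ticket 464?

Insert 180: h=6, slot 6 empty -> index 6.
Insert 72: h=0, slot 0 empty -> index 0.
Insert 464: h=0, h2=3, slot 0 occupied -> index 3.
Insert 219: h=0, h2=4, slot 0 occupied -> index 4.
Table: [72, -, -, 464, 219, -, 180]

2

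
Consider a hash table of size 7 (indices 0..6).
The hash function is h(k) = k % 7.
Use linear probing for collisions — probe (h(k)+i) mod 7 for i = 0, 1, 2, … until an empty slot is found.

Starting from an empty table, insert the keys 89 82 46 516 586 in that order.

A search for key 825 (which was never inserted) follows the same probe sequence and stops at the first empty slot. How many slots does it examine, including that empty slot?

4

89: h=5 -> slot 5
82: h=5, probe 5,6 -> slot 6
46: h=4 -> slot 4
516: h=5, probe 5,6,0 -> slot 0
586: h=5, probe 5,6,0,1 -> slot 1
Table: [516, 586, -, -, 46, 89, 82]
Lookup 825: h=6, probe 6,0,1,2 → slot 2 empty, not found.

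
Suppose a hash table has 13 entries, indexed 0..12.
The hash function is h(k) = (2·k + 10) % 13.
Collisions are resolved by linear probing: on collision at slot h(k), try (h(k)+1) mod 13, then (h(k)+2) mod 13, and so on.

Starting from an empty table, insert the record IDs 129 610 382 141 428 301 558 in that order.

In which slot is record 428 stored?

10

129: h=8 => slot 8
610: h=8, probe 8,9 => slot 9
382: h=7 => slot 7
141: h=6 => slot 6
428: h=8, probe 8,9,10 => slot 10
301: h=1 => slot 1
558: h=8, probe 8,9,10,11 => slot 11
Table: [—, 301, —, —, —, —, 141, 382, 129, 610, 428, 558, —]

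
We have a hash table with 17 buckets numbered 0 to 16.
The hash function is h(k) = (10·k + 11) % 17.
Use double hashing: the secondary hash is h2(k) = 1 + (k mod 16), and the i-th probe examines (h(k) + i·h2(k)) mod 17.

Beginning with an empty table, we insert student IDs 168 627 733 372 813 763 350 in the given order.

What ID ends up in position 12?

627

168 hashes to 8; slot 8 is free -> place at 8.
627 hashes to 8, h2=4; 8 taken -> place at 12.
733 hashes to 14; slot 14 is free -> place at 14.
372 hashes to 8, h2=5; 8 taken -> place at 13.
813 hashes to 15; slot 15 is free -> place at 15.
763 hashes to 8, h2=12; 8 taken -> place at 3.
350 hashes to 9; slot 9 is free -> place at 9.
Table: [-, -, -, 763, -, -, -, -, 168, 350, -, -, 627, 372, 733, 813, -]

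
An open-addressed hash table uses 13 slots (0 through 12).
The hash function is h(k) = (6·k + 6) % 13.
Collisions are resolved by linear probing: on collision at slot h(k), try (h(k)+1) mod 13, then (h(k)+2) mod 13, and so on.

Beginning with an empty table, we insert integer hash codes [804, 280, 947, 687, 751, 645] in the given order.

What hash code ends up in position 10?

687

804 hashes to 7; slot 7 is free → place at 7.
280 hashes to 9; slot 9 is free → place at 9.
947 hashes to 7; 7 taken → place at 8.
687 hashes to 7; 7,8,9 taken → place at 10.
751 hashes to 1; slot 1 is free → place at 1.
645 hashes to 2; slot 2 is free → place at 2.
Table: [-, 751, 645, -, -, -, -, 804, 947, 280, 687, -, -]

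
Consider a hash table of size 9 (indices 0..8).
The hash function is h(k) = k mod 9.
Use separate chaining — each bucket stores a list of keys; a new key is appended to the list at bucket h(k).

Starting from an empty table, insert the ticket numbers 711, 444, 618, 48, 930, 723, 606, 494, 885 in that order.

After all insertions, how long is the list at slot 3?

6

711 → bucket 0
444 → bucket 3
618 → bucket 6
48 → bucket 3 (collision)
930 → bucket 3 (collision)
723 → bucket 3 (collision)
606 → bucket 3 (collision)
494 → bucket 8
885 → bucket 3 (collision)
Final buckets:
0: 711
1: _
2: _
3: 444 -> 48 -> 930 -> 723 -> 606 -> 885
4: _
5: _
6: 618
7: _
8: 494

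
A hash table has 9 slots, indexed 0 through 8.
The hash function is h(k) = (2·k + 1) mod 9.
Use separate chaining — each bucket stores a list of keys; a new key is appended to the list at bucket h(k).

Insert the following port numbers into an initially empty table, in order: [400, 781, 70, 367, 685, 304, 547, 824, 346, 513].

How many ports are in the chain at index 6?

5

400 → bucket 0
781 → bucket 6
70 → bucket 6 (collision)
367 → bucket 6 (collision)
685 → bucket 3
304 → bucket 6 (collision)
547 → bucket 6 (collision)
824 → bucket 2
346 → bucket 0 (collision)
513 → bucket 1
Final buckets:
0: 400 -> 346
1: 513
2: 824
3: 685
4: ∅
5: ∅
6: 781 -> 70 -> 367 -> 304 -> 547
7: ∅
8: ∅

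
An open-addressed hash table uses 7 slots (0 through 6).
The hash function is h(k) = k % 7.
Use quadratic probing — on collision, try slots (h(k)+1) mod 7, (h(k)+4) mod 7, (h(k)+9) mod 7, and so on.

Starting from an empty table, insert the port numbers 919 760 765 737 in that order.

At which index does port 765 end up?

Insert 919: h=2, slot 2 empty -> index 2.
Insert 760: h=4, slot 4 empty -> index 4.
Insert 765: h=2, slot 2 occupied -> index 3.
Insert 737: h=2, slots 2,3 occupied -> index 6.
Table: [—, —, 919, 765, 760, —, 737]

3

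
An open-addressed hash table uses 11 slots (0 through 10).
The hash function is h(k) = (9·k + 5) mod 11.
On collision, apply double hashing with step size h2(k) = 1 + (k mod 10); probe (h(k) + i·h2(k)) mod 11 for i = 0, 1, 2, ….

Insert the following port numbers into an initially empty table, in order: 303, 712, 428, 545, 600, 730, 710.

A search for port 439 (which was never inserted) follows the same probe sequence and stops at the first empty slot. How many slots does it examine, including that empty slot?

303: h=4 → slot 4
712: h=0 → slot 0
428: h=7 → slot 7
545: h=4, h2=6, probe 4,10 → slot 10
600: h=4, h2=1, probe 4,5 → slot 5
730: h=8 → slot 8
710: h=4, h2=1, probe 4,5,6 → slot 6
Table: [712, —, —, —, 303, 600, 710, 428, 730, —, 545]
Lookup 439: h=7, h2=10, probe 7,6,5,4,3 → slot 3 empty, not found.

5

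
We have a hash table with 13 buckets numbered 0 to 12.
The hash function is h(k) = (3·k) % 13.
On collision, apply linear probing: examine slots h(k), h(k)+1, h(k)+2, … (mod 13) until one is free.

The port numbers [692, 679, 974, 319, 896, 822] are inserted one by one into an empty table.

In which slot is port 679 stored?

Insert 692: h=9, slot 9 empty => index 9.
Insert 679: h=9, slot 9 occupied => index 10.
Insert 974: h=10, slot 10 occupied => index 11.
Insert 319: h=8, slot 8 empty => index 8.
Insert 896: h=10, slots 10,11 occupied => index 12.
Insert 822: h=9, slots 9,10,11,12 occupied => index 0.
Table: [822, ∅, ∅, ∅, ∅, ∅, ∅, ∅, 319, 692, 679, 974, 896]

10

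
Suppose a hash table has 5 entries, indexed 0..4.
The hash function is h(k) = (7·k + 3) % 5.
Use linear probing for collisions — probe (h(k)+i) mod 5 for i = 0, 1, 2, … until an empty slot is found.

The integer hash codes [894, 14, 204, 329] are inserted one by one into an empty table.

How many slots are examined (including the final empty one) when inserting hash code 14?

2

Insert 894: h=1, slot 1 empty => index 1.
Insert 14: h=1, slot 1 occupied => index 2.
Insert 204: h=1, slots 1,2 occupied => index 3.
Insert 329: h=1, slots 1,2,3 occupied => index 4.
Table: [-, 894, 14, 204, 329]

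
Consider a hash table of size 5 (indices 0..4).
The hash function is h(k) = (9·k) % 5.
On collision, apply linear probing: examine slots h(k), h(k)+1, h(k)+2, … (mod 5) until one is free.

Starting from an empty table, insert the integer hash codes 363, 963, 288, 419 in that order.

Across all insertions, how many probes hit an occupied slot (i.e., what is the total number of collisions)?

3

Insert 363: h=2, slot 2 empty => index 2.
Insert 963: h=2, slot 2 occupied => index 3.
Insert 288: h=2, slots 2,3 occupied => index 4.
Insert 419: h=1, slot 1 empty => index 1.
Table: [_, 419, 363, 963, 288]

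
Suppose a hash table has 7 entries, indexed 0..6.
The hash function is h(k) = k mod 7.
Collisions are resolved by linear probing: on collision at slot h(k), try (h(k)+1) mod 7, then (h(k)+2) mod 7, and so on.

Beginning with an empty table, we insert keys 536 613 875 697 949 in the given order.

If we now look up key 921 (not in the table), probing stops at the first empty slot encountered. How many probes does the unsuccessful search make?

6

Insert 536: h=4, slot 4 empty → index 4.
Insert 613: h=4, slot 4 occupied → index 5.
Insert 875: h=0, slot 0 empty → index 0.
Insert 697: h=4, slots 4,5 occupied → index 6.
Insert 949: h=4, slots 4,5,6,0 occupied → index 1.
Table: [875, 949, -, -, 536, 613, 697]
Lookup 921: h=4, probe 4,5,6,0,1,2 → slot 2 empty, not found.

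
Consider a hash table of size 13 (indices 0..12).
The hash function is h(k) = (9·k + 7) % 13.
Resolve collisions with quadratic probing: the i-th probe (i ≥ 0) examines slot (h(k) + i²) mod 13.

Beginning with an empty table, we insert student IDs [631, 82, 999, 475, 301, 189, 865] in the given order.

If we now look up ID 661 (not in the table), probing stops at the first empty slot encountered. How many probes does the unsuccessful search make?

2

631: h=5 -> slot 5
82: h=4 -> slot 4
999: h=2 -> slot 2
475: h=5, probe 5,6 -> slot 6
301: h=12 -> slot 12
189: h=5, probe 5,6,9 -> slot 9
865: h=5, probe 5,6,9,1 -> slot 1
Table: [_, 865, 999, _, 82, 631, 475, _, _, 189, _, _, 301]
Lookup 661: h=2, probe 2,3 → slot 3 empty, not found.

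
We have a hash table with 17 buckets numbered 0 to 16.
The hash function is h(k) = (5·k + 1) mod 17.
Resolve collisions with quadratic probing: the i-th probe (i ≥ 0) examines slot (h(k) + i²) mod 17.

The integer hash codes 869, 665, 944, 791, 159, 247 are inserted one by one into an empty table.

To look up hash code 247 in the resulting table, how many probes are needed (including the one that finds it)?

Insert 869: h=11, slot 11 empty => index 11.
Insert 665: h=11, slot 11 occupied => index 12.
Insert 944: h=12, slot 12 occupied => index 13.
Insert 791: h=12, slots 12,13 occupied => index 16.
Insert 159: h=14, slot 14 empty => index 14.
Insert 247: h=12, slots 12,13,16 occupied => index 4.
Table: [., ., ., ., 247, ., ., ., ., ., ., 869, 665, 944, 159, ., 791]
Lookup 247: h=12, probe 12,13,16,4 → found at 4.

4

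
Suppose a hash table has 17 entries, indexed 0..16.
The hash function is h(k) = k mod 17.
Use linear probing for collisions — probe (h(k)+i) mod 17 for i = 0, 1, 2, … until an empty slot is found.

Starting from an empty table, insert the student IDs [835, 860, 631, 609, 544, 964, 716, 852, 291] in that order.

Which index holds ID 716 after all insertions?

835 hashes to 2; slot 2 is free -> place at 2.
860 hashes to 10; slot 10 is free -> place at 10.
631 hashes to 2; 2 taken -> place at 3.
609 hashes to 14; slot 14 is free -> place at 14.
544 hashes to 0; slot 0 is free -> place at 0.
964 hashes to 12; slot 12 is free -> place at 12.
716 hashes to 2; 2,3 taken -> place at 4.
852 hashes to 2; 2,3,4 taken -> place at 5.
291 hashes to 2; 2,3,4,5 taken -> place at 6.
Table: [544, —, 835, 631, 716, 852, 291, —, —, —, 860, —, 964, —, 609, —, —]

4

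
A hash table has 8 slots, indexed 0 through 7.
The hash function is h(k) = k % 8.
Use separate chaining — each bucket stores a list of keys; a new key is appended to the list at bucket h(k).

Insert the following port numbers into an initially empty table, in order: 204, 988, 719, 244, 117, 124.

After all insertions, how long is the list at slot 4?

4

204 → bucket 4
988 → bucket 4 (collision)
719 → bucket 7
244 → bucket 4 (collision)
117 → bucket 5
124 → bucket 4 (collision)
Final buckets:
0: .
1: .
2: .
3: .
4: 204 -> 988 -> 244 -> 124
5: 117
6: .
7: 719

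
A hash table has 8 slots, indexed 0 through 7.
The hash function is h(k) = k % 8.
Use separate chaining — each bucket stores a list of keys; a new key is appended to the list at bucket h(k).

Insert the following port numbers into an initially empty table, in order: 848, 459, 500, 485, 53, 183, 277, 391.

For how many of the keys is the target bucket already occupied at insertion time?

3

Insert 848: h=0, bucket 0 empty → new chain.
Insert 459: h=3, bucket 3 empty → new chain.
Insert 500: h=4, bucket 4 empty → new chain.
Insert 485: h=5, bucket 5 empty → new chain.
Insert 53: h=5, bucket 5 nonempty → append to chain.
Insert 183: h=7, bucket 7 empty → new chain.
Insert 277: h=5, bucket 5 nonempty → append to chain.
Insert 391: h=7, bucket 7 nonempty → append to chain.
Final buckets:
0: 848
1: ∅
2: ∅
3: 459
4: 500
5: 485 -> 53 -> 277
6: ∅
7: 183 -> 391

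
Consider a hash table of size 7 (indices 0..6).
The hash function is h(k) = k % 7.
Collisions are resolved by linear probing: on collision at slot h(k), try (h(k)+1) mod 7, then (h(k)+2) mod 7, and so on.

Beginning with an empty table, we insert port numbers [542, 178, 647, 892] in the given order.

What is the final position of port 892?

542: h=3 -> slot 3
178: h=3, probe 3,4 -> slot 4
647: h=3, probe 3,4,5 -> slot 5
892: h=3, probe 3,4,5,6 -> slot 6
Table: [., ., ., 542, 178, 647, 892]

6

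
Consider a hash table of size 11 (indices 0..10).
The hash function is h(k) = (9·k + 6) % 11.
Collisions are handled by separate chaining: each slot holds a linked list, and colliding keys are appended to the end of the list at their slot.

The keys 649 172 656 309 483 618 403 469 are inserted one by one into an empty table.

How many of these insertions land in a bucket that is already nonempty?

Insert 649: h=6, bucket 6 empty → new chain.
Insert 172: h=3, bucket 3 empty → new chain.
Insert 656: h=3, bucket 3 nonempty → append to chain.
Insert 309: h=4, bucket 4 empty → new chain.
Insert 483: h=8, bucket 8 empty → new chain.
Insert 618: h=2, bucket 2 empty → new chain.
Insert 403: h=3, bucket 3 nonempty → append to chain.
Insert 469: h=3, bucket 3 nonempty → append to chain.
Final buckets:
0: —
1: —
2: 618
3: 172 -> 656 -> 403 -> 469
4: 309
5: —
6: 649
7: —
8: 483
9: —
10: —

3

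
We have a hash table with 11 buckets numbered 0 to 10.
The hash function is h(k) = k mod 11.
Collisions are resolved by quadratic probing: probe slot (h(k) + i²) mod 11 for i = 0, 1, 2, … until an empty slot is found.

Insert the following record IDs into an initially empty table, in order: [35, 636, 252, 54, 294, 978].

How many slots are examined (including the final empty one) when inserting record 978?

Insert 35: h=2, slot 2 empty => index 2.
Insert 636: h=9, slot 9 empty => index 9.
Insert 252: h=10, slot 10 empty => index 10.
Insert 54: h=10, slot 10 occupied => index 0.
Insert 294: h=8, slot 8 empty => index 8.
Insert 978: h=10, slots 10,0 occupied => index 3.
Table: [54, ∅, 35, 978, ∅, ∅, ∅, ∅, 294, 636, 252]

3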